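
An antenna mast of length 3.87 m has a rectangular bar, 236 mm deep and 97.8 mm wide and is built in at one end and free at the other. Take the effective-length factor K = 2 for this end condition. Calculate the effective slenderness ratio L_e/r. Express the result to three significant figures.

λ ≈ 274

For a rectangle r_min = b/√12 = 97.8/√12 = 28.23 mm
L_e = K·L = 2 × 3.87 m = 7.740 m = 7740.0 mm
λ = L_e / r_min = 7740.0 / 28.23 = 274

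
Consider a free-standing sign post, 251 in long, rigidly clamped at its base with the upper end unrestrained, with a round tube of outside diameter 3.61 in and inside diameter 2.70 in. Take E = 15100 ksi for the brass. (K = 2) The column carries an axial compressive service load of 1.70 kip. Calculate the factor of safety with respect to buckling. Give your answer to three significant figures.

n ≈ 1.99

d_o = 3.61 in, d_i = 2.70 in
I = π(d_o⁴ − d_i⁴)/64 = π(3.61⁴ − 2.700⁴)/64 = 5.728 in⁴
Effective length L_e = K·L = 2 × 251 = 502.0 in
P_cr = π²EI / L_e² = π² × 15100×10³ × 5.728 / 502.0² = 3.387×10^3 lb
Factor of safety n = P_cr / P = 3.3875 / 1.70 = 1.99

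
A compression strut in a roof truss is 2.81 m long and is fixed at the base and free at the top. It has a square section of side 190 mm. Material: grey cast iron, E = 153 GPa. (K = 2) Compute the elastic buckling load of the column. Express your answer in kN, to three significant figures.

I = a⁴/12 = 190⁴/12 = 1.086×10^8 mm⁴
I = 1.086×10^8 mm⁴ = 1.086×10^-4 m⁴
Effective length L_e = K·L = 2 × 2.81 = 5.620 m
P_cr = π²EI / L_e² = π² × 153×10⁹ × 1.086×10^-4 / 5.620² = 5.192×10^6 N

P_cr ≈ 5190 kN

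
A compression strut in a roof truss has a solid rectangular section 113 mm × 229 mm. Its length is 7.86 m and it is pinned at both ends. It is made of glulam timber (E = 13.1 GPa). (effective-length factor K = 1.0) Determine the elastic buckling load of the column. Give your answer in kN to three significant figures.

P_cr ≈ 57.6 kN

Buckling occurs about the weak axis: I_min = h·b³/12 with b = 113 mm (the shorter side).
I_min = 229×113³/12 = 2.754×10^7 mm⁴
I = 2.754×10^7 mm⁴ = 2.754×10^-5 m⁴
Effective length L_e = K·L = 1 × 7.86 = 7.860 m
P_cr = π²EI / L_e² = π² × 13.1×10⁹ × 2.754×10^-5 / 7.860² = 5.763×10^4 N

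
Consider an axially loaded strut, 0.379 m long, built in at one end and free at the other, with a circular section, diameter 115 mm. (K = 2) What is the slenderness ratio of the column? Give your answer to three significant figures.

λ ≈ 26.4

For a solid circle r = d/4 = 115/4 = 28.75 mm
L_e = K·L = 2 × 0.379 m = 0.7580 m = 758.00 mm
λ = L_e / r_min = 758.00 / 28.75 = 26.4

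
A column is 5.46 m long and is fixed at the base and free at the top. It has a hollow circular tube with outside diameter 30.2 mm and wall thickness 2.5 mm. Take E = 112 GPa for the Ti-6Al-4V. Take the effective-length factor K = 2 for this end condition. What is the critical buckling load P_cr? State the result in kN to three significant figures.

P_cr ≈ 0.195 kN

Inner diameter d_i = 30.2 − 2×2.5 = 25.20 mm
I = π(d_o⁴ − d_i⁴)/64 = π(30.2⁴ − 25.20⁴)/64 = 2.104×10^4 mm⁴
I = 2.104×10^4 mm⁴ = 2.104×10^-8 m⁴
Effective length L_e = K·L = 2 × 5.46 = 10.92 m
P_cr = π²EI / L_e² = π² × 112×10⁹ × 2.104×10^-8 / 10.92² = 195.0 N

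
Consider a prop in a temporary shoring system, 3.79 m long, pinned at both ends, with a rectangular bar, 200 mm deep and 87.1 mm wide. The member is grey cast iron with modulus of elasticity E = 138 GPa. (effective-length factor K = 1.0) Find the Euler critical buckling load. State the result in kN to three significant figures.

Buckling occurs about the weak axis: I_min = h·b³/12 with b = 87.1 mm (the shorter side).
I_min = 200×87.1³/12 = 1.101×10^7 mm⁴
I = 1.101×10^7 mm⁴ = 1.101×10^-5 m⁴
Effective length L_e = K·L = 1 × 3.79 = 3.790 m
P_cr = π²EI / L_e² = π² × 138×10⁹ × 1.101×10^-5 / 3.790² = 1.044×10^6 N

P_cr ≈ 1040 kN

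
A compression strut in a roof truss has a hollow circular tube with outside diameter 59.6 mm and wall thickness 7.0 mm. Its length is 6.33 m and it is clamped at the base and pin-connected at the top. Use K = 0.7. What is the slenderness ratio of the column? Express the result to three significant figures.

λ ≈ 236

Inner diameter d_i = 59.6 − 2×7.0 = 45.60 mm
I = π(d_o⁴ − d_i⁴)/64 = π(59.6⁴ − 45.60⁴)/64 = 4.071×10^5 mm⁴
A = 1.157×10^3 mm²;  r_min = √(I/A) = √(4.071×10^5/1.157×10^3) = 18.76 mm
L_e = K·L = 0.7 × 6.33 m = 4.431 m = 4431.0 mm
λ = L_e / r_min = 4431.0 / 18.76 = 236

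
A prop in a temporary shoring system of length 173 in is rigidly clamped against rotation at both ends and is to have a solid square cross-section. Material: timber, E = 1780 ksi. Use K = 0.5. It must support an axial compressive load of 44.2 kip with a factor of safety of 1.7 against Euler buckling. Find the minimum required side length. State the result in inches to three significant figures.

Required P_cr = n·P = 1.7 × 44.2 = 75.14 kip
L_e = K·L = 0.5 × 173 = 86.50 in
Required I = P_cr·L_e²/(π²E) = 7.514×10^4 × 86.50² / (π² × 1.78×10^6) = 32.00 in⁴
Solid square: I = a⁴/12  ⇒  a = (12I)^(1/4) = (12×32.00)^(1/4) = 4.43 in

a ≈ 4.43 in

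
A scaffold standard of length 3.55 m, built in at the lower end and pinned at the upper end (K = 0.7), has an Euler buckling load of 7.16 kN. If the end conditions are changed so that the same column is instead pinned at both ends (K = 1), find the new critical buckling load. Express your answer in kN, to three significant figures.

P_cr ∝ 1/K², so P_cr,new = P_cr,old × (K_old/K_new)² = 7.16 × (0.7/1)²
= 7.16 × 0.4900 = 3.51 kN

P_cr ≈ 3.51 kN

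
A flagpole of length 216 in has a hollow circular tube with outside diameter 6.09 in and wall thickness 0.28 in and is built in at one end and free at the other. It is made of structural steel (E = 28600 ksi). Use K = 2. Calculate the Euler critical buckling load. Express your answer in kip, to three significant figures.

Inner diameter d_i = 6.09 − 2×0.28 = 5.530 in
I = π(d_o⁴ − d_i⁴)/64 = π(6.09⁴ − 5.530⁴)/64 = 21.61 in⁴
Effective length L_e = K·L = 2 × 216 = 432.0 in
P_cr = π²EI / L_e² = π² × 28600×10³ × 21.61 / 432.0² = 3.269×10^4 lb

P_cr ≈ 32.7 kip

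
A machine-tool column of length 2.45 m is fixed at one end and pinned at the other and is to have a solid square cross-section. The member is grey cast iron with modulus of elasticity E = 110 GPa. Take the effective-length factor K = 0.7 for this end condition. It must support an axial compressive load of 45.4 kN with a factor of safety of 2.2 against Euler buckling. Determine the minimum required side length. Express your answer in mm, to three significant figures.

a ≈ 42.4 mm

Required P_cr = n·P = 2.2 × 45.4 = 99.88 kN
L_e = K·L = 0.7 × 2.45 = 1.715 m
Required I = P_cr·L_e²/(π²E) = 9.988×10^4 × 1.715² / (π² × 1.10×10^11) = 2.706×10^-7 m⁴
I_req = 2.706×10^5 mm⁴
Solid square: I = a⁴/12  ⇒  a = (12I)^(1/4) = (12×2.706×10^5)^(1/4) = 42.4 mm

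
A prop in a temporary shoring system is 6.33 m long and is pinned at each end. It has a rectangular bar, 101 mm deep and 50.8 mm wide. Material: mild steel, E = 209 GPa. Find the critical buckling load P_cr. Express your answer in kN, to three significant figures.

P_cr ≈ 56.8 kN

Buckling occurs about the weak axis: I_min = h·b³/12 with b = 50.8 mm (the shorter side).
I_min = 101×50.8³/12 = 1.103×10^6 mm⁴
I = 1.103×10^6 mm⁴ = 1.103×10^-6 m⁴
Effective length L_e = K·L = 1 × 6.33 = 6.330 m
P_cr = π²EI / L_e² = π² × 209×10⁹ × 1.103×10^-6 / 6.330² = 5.680×10^4 N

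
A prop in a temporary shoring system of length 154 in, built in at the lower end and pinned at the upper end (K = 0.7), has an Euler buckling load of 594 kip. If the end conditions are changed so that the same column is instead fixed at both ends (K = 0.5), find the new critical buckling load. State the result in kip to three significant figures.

P_cr ∝ 1/K², so P_cr,new = P_cr,old × (K_old/K_new)² = 594 × (0.7/0.5)²
= 594 × 1.960 = 1160 kip

P_cr ≈ 1160 kip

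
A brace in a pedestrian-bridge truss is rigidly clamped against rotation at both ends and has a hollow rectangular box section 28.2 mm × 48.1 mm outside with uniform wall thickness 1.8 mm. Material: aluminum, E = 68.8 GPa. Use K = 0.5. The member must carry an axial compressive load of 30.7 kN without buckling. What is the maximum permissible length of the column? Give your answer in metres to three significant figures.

Inner dimensions: h_i = 48.1 − 2×1.8 = 44.50 mm, b_i = 28.2 − 2×1.8 = 24.60 mm
Weak-axis I_min = (h_o·b_o³ − h_i·b_i³)/12 with b_o = 28.2, b_i = 24.60 mm (shorter outer/inner sides).
I_min = (48.1×28.2³ − 44.50×24.60³)/12 = 3.468×10^4 mm⁴
I = 3.468×10^-8 m⁴
At the buckling limit P_cr = P = 3.070×10^4 N
From P_cr = π²EI/(K·L)²:  L = (1/K)·√(π²EI/P_cr) = (1/0.5)·√(π²×6.88×10^10×3.468×10^-8/3.070×10^4)
L = 1.75 m

L_max ≈ 1.75 m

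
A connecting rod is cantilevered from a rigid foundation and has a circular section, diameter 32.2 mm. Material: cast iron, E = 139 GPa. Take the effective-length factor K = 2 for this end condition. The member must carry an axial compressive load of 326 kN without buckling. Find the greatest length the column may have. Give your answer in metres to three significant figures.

I = πd⁴/64 = π×32.2⁴/64 = 5.277×10^4 mm⁴
I = 5.277×10^-8 m⁴
At the buckling limit P_cr = P = 3.260×10^5 N
From P_cr = π²EI/(K·L)²:  L = (1/K)·√(π²EI/P_cr) = (1/2)·√(π²×1.39×10^11×5.277×10^-8/3.260×10^5)
L = 0.236 m

L_max ≈ 0.236 m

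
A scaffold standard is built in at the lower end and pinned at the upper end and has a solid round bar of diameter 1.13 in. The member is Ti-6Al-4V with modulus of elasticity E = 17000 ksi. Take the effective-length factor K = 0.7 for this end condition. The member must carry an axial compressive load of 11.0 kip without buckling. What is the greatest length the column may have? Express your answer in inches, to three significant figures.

L_max ≈ 49.9 in

I = πd⁴/64 = π×1.13⁴/64 = 8.004×10^-2 in⁴
At the buckling limit P_cr = P = 1.100×10^4 lb
From P_cr = π²EI/(K·L)²:  L = (1/K)·√(π²EI/P_cr) = (1/0.7)·√(π²×1.70×10^7×8.004×10^-2/1.100×10^4)
L = 49.9 in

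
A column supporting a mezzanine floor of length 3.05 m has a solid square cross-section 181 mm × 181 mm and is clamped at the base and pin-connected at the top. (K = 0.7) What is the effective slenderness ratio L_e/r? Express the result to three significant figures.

For a square r = a/√12 = 181/√12 = 52.25 mm
L_e = K·L = 0.7 × 3.05 m = 2.135 m = 2135.0 mm
λ = L_e / r_min = 2135.0 / 52.25 = 40.9

λ ≈ 40.9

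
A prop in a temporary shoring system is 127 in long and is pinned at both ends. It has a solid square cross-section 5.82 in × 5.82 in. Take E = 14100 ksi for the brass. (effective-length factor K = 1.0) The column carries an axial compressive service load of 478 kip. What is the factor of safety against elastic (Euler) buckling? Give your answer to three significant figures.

n ≈ 1.73

I = a⁴/12 = 5.82⁴/12 = 95.61 in⁴
Effective length L_e = K·L = 1 × 127 = 127.0 in
P_cr = π²EI / L_e² = π² × 14100×10³ × 95.61 / 127.0² = 8.249×10^5 lb
Factor of safety n = P_cr / P = 824.94 / 478 = 1.73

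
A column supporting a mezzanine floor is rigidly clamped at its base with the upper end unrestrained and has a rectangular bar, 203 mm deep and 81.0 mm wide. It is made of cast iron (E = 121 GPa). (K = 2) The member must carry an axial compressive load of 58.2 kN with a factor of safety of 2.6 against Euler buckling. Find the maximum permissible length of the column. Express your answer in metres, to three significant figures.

L_max ≈ 4.21 m

Buckling occurs about the weak axis: I_min = h·b³/12 with b = 81.0 mm (the shorter side).
I_min = 203×81.0³/12 = 8.990×10^6 mm⁴
I = 8.990×10^-6 m⁴
Required critical load P_cr = n·P = 2.6 × 58.2 = 151.3 kN = 1.513×10^5 N
From P_cr = π²EI/(K·L)²:  L = (1/K)·√(π²EI/P_cr) = (1/2)·√(π²×1.21×10^11×8.990×10^-6/1.513×10^5)
L = 4.21 m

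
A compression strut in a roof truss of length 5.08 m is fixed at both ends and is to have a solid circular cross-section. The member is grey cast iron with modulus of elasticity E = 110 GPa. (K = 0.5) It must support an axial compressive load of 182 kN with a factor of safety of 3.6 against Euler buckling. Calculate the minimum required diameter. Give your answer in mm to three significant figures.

Required P_cr = n·P = 3.6 × 182 = 655.2 kN
L_e = K·L = 0.5 × 5.08 = 2.540 m
Required I = P_cr·L_e²/(π²E) = 6.552×10^5 × 2.540² / (π² × 1.10×10^11) = 3.894×10^-6 m⁴
I_req = 3.894×10^6 mm⁴
Solid circle: I = πd⁴/64  ⇒  d = (64I/π)^(1/4) = (64×3.894×10^6/π)^(1/4) = 94.4 mm

d ≈ 94.4 mm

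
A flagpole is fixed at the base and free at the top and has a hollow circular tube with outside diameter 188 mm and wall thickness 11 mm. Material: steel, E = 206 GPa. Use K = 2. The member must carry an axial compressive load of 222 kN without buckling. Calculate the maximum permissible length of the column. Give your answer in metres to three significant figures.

Inner diameter d_i = 188 − 2×11 = 166.0 mm
I = π(d_o⁴ − d_i⁴)/64 = π(188⁴ − 166.0⁴)/64 = 2.405×10^7 mm⁴
I = 2.405×10^-5 m⁴
At the buckling limit P_cr = P = 2.220×10^5 N
From P_cr = π²EI/(K·L)²:  L = (1/K)·√(π²EI/P_cr) = (1/2)·√(π²×2.06×10^11×2.405×10^-5/2.220×10^5)
L = 7.42 m

L_max ≈ 7.42 m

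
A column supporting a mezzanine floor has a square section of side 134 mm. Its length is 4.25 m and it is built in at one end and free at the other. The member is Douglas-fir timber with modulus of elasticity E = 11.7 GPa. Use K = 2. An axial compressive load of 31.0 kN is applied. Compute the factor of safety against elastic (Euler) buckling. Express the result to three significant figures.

I = a⁴/12 = 134⁴/12 = 2.687×10^7 mm⁴
I = 2.687×10^7 mm⁴ = 2.687×10^-5 m⁴
Effective length L_e = K·L = 2 × 4.25 = 8.500 m
P_cr = π²EI / L_e² = π² × 11.7×10⁹ × 2.687×10^-5 / 8.500² = 4.294×10^4 N
Factor of safety n = P_cr / P = 42.942 / 31.0 = 1.39

n ≈ 1.39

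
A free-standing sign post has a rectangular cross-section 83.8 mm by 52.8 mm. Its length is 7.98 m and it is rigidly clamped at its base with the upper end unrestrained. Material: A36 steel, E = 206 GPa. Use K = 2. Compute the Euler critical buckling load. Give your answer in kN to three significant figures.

Buckling occurs about the weak axis: I_min = h·b³/12 with b = 52.8 mm (the shorter side).
I_min = 83.8×52.8³/12 = 1.028×10^6 mm⁴
I = 1.028×10^6 mm⁴ = 1.028×10^-6 m⁴
Effective length L_e = K·L = 2 × 7.98 = 15.96 m
P_cr = π²EI / L_e² = π² × 206×10⁹ × 1.028×10^-6 / 15.96² = 8.205×10^3 N

P_cr ≈ 8.20 kN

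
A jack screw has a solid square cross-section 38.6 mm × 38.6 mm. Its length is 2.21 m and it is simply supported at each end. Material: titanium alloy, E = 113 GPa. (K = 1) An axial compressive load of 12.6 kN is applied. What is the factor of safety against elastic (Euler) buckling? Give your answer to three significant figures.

n ≈ 3.35

I = a⁴/12 = 38.6⁴/12 = 1.850×10^5 mm⁴
I = 1.850×10^5 mm⁴ = 1.850×10^-7 m⁴
Effective length L_e = K·L = 1 × 2.21 = 2.210 m
P_cr = π²EI / L_e² = π² × 113×10⁹ × 1.850×10^-7 / 2.210² = 4.224×10^4 N
Factor of safety n = P_cr / P = 42.244 / 12.6 = 3.35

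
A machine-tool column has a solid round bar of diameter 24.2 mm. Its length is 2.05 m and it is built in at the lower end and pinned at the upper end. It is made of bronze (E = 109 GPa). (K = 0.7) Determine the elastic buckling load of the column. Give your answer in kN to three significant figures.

I = πd⁴/64 = π×24.2⁴/64 = 1.684×10^4 mm⁴
I = 1.684×10^4 mm⁴ = 1.684×10^-8 m⁴
Effective length L_e = K·L = 0.7 × 2.05 = 1.435 m
P_cr = π²EI / L_e² = π² × 109×10⁹ × 1.684×10^-8 / 1.435² = 8.795×10^3 N

P_cr ≈ 8.80 kN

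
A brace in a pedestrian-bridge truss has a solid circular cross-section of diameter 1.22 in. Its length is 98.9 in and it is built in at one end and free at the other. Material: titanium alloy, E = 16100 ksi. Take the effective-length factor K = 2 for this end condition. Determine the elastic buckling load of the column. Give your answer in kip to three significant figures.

I = πd⁴/64 = π×1.22⁴/64 = 0.1087 in⁴
Effective length L_e = K·L = 2 × 98.9 = 197.8 in
P_cr = π²EI / L_e² = π² × 16100×10³ × 0.1087 / 197.8² = 441.7 lb

P_cr ≈ 0.442 kip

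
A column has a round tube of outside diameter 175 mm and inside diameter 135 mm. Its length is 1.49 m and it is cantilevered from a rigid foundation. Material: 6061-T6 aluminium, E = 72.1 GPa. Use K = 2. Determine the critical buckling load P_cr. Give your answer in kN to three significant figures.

P_cr ≈ 2380 kN

d_o = 175 mm, d_i = 135 mm
I = π(d_o⁴ − d_i⁴)/64 = π(175⁴ − 135.0⁴)/64 = 2.973×10^7 mm⁴
I = 2.973×10^7 mm⁴ = 2.973×10^-5 m⁴
Effective length L_e = K·L = 2 × 1.49 = 2.980 m
P_cr = π²EI / L_e² = π² × 72.1×10⁹ × 2.973×10^-5 / 2.980² = 2.383×10^6 N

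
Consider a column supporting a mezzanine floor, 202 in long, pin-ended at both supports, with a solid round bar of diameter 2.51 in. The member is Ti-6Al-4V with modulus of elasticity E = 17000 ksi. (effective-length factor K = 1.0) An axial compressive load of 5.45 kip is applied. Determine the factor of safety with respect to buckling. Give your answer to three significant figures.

I = πd⁴/64 = π×2.51⁴/64 = 1.948 in⁴
Effective length L_e = K·L = 1 × 202 = 202.0 in
P_cr = π²EI / L_e² = π² × 17000×10³ × 1.948 / 202.0² = 8.011×10^3 lb
Factor of safety n = P_cr / P = 8.0114 / 5.45 = 1.47

n ≈ 1.47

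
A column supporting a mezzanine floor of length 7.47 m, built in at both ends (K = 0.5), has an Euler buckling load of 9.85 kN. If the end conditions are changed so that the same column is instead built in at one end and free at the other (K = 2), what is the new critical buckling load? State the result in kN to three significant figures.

P_cr ≈ 0.616 kN

P_cr ∝ 1/K², so P_cr,new = P_cr,old × (K_old/K_new)² = 9.85 × (0.5/2)²
= 9.85 × 0.06250 = 0.616 kN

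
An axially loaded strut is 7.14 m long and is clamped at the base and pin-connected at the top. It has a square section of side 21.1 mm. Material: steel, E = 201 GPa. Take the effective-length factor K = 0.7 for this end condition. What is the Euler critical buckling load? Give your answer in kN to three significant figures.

P_cr ≈ 1.31 kN

I = a⁴/12 = 21.1⁴/12 = 1.652×10^4 mm⁴
I = 1.652×10^4 mm⁴ = 1.652×10^-8 m⁴
Effective length L_e = K·L = 0.7 × 7.14 = 4.998 m
P_cr = π²EI / L_e² = π² × 201×10⁹ × 1.652×10^-8 / 4.998² = 1.312×10^3 N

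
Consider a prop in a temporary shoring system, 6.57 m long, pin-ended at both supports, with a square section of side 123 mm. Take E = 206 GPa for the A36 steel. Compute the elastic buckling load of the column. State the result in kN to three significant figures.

I = a⁴/12 = 123⁴/12 = 1.907×10^7 mm⁴
I = 1.907×10^7 mm⁴ = 1.907×10^-5 m⁴
Effective length L_e = K·L = 1 × 6.57 = 6.570 m
P_cr = π²EI / L_e² = π² × 206×10⁹ × 1.907×10^-5 / 6.570² = 8.984×10^5 N

P_cr ≈ 898 kN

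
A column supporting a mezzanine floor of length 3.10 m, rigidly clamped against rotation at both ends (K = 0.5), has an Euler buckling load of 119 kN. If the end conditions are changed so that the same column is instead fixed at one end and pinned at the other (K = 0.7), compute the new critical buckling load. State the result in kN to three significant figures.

P_cr ≈ 60.7 kN

P_cr ∝ 1/K², so P_cr,new = P_cr,old × (K_old/K_new)² = 119 × (0.5/0.7)²
= 119 × 0.5102 = 60.7 kN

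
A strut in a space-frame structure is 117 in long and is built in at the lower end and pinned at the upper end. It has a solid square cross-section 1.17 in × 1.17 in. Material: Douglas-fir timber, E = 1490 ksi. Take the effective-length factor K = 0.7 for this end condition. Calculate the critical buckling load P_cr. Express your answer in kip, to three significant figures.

P_cr ≈ 0.342 kip

I = a⁴/12 = 1.17⁴/12 = 0.1562 in⁴
Effective length L_e = K·L = 0.7 × 117 = 81.90 in
P_cr = π²EI / L_e² = π² × 1490×10³ × 0.1562 / 81.90² = 342.4 lb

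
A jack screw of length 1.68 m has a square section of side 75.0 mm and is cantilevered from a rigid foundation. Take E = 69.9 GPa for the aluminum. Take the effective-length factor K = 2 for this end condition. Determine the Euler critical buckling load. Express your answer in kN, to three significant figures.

I = a⁴/12 = 75.0⁴/12 = 2.637×10^6 mm⁴
I = 2.637×10^6 mm⁴ = 2.637×10^-6 m⁴
Effective length L_e = K·L = 2 × 1.68 = 3.360 m
P_cr = π²EI / L_e² = π² × 69.9×10⁹ × 2.637×10^-6 / 3.360² = 1.611×10^5 N

P_cr ≈ 161 kN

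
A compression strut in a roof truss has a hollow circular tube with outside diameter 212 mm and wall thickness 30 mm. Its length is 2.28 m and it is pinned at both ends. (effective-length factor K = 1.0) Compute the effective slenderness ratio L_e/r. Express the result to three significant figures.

Inner diameter d_i = 212 − 2×30 = 152.0 mm
I = π(d_o⁴ − d_i⁴)/64 = π(212⁴ − 152.0⁴)/64 = 7.295×10^7 mm⁴
A = 1.715×10^4 mm²;  r_min = √(I/A) = √(7.295×10^7/1.715×10^4) = 65.22 mm
L_e = K·L = 1 × 2.28 m = 2.280 m = 2280.0 mm
λ = L_e / r_min = 2280.0 / 65.22 = 35.0

λ ≈ 35.0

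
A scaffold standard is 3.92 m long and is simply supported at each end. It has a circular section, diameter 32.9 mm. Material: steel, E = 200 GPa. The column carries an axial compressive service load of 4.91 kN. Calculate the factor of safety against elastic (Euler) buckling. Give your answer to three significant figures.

n ≈ 1.50

I = πd⁴/64 = π×32.9⁴/64 = 5.751×10^4 mm⁴
I = 5.751×10^4 mm⁴ = 5.751×10^-8 m⁴
Effective length L_e = K·L = 1 × 3.92 = 3.920 m
P_cr = π²EI / L_e² = π² × 200×10⁹ × 5.751×10^-8 / 3.920² = 7.388×10^3 N
Factor of safety n = P_cr / P = 7.3877 / 4.91 = 1.50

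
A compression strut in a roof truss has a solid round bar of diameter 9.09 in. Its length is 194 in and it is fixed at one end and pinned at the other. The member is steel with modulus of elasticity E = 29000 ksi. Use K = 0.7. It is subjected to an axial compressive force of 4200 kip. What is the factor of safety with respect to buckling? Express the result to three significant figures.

I = πd⁴/64 = π×9.09⁴/64 = 335.1 in⁴
Effective length L_e = K·L = 0.7 × 194 = 135.8 in
P_cr = π²EI / L_e² = π² × 29000×10³ × 335.1 / 135.8² = 5.201×10^6 lb
Factor of safety n = P_cr / P = 5201.4 / 4200 = 1.24

n ≈ 1.24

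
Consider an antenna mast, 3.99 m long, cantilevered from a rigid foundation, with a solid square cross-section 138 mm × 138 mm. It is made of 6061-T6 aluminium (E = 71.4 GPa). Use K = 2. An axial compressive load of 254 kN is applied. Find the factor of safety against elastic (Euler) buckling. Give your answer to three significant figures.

I = a⁴/12 = 138⁴/12 = 3.022×10^7 mm⁴
I = 3.022×10^7 mm⁴ = 3.022×10^-5 m⁴
Effective length L_e = K·L = 2 × 3.99 = 7.980 m
P_cr = π²EI / L_e² = π² × 71.4×10⁹ × 3.022×10^-5 / 7.980² = 3.344×10^5 N
Factor of safety n = P_cr / P = 334.45 / 254 = 1.32

n ≈ 1.32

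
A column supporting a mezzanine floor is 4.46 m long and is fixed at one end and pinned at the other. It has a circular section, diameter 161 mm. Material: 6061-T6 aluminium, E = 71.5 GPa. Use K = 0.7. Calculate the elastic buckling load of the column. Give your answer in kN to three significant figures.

P_cr ≈ 2390 kN

I = πd⁴/64 = π×161⁴/64 = 3.298×10^7 mm⁴
I = 3.298×10^7 mm⁴ = 3.298×10^-5 m⁴
Effective length L_e = K·L = 0.7 × 4.46 = 3.122 m
P_cr = π²EI / L_e² = π² × 71.5×10⁹ × 3.298×10^-5 / 3.122² = 2.388×10^6 N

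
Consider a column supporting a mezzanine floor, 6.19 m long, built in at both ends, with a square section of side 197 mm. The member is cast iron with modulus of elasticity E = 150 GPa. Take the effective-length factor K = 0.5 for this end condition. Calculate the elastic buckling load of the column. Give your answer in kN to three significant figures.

P_cr ≈ 19400 kN

I = a⁴/12 = 197⁴/12 = 1.255×10^8 mm⁴
I = 1.255×10^8 mm⁴ = 1.255×10^-4 m⁴
Effective length L_e = K·L = 0.5 × 6.19 = 3.095 m
P_cr = π²EI / L_e² = π² × 150×10⁹ × 1.255×10^-4 / 3.095² = 1.940×10^7 N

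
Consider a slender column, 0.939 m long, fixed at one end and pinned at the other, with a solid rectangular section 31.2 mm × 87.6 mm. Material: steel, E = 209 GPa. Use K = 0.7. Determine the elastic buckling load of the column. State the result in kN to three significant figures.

Buckling occurs about the weak axis: I_min = h·b³/12 with b = 31.2 mm (the shorter side).
I_min = 87.6×31.2³/12 = 2.217×10^5 mm⁴
I = 2.217×10^5 mm⁴ = 2.217×10^-7 m⁴
Effective length L_e = K·L = 0.7 × 0.939 = 0.6573 m
P_cr = π²EI / L_e² = π² × 209×10⁹ × 2.217×10^-7 / 0.6573² = 1.059×10^6 N

P_cr ≈ 1060 kN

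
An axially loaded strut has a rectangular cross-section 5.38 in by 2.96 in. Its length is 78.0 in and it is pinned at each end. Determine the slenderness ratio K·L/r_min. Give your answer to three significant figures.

For a rectangle r_min = b/√12 = 2.96/√12 = 0.8545 in
L_e = K·L = 1 × 78.0 = 78.00 in
λ = L_e / r_min = 78.000 / 0.8545 = 91.3

λ ≈ 91.3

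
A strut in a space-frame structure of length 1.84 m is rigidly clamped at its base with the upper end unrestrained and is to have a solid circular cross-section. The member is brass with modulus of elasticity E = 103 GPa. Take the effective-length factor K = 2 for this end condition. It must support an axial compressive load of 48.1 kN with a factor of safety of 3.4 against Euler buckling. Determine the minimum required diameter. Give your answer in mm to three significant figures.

Required P_cr = n·P = 3.4 × 48.1 = 163.5 kN
L_e = K·L = 2 × 1.84 = 3.680 m
Required I = P_cr·L_e²/(π²E) = 1.635×10^5 × 3.680² / (π² × 1.03×10^11) = 2.179×10^-6 m⁴
I_req = 2.179×10^6 mm⁴
Solid circle: I = πd⁴/64  ⇒  d = (64I/π)^(1/4) = (64×2.179×10^6/π)^(1/4) = 81.6 mm

d ≈ 81.6 mm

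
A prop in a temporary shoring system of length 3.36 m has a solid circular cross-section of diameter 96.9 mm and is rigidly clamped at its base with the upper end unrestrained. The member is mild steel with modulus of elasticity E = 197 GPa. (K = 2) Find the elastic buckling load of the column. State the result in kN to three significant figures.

I = πd⁴/64 = π×96.9⁴/64 = 4.328×10^6 mm⁴
I = 4.328×10^6 mm⁴ = 4.328×10^-6 m⁴
Effective length L_e = K·L = 2 × 3.36 = 6.720 m
P_cr = π²EI / L_e² = π² × 197×10⁹ × 4.328×10^-6 / 6.720² = 1.863×10^5 N

P_cr ≈ 186 kN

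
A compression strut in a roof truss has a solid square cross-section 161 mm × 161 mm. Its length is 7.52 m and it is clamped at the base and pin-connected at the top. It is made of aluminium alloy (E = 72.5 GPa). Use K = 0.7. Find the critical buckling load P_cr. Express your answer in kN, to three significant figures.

P_cr ≈ 1450 kN

I = a⁴/12 = 161⁴/12 = 5.599×10^7 mm⁴
I = 5.599×10^7 mm⁴ = 5.599×10^-5 m⁴
Effective length L_e = K·L = 0.7 × 7.52 = 5.264 m
P_cr = π²EI / L_e² = π² × 72.5×10⁹ × 5.599×10^-5 / 5.264² = 1.446×10^6 N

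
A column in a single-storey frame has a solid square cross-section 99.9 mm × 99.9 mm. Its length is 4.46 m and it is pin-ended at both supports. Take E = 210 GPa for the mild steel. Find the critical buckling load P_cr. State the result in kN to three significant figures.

I = a⁴/12 = 99.9⁴/12 = 8.300×10^6 mm⁴
I = 8.300×10^6 mm⁴ = 8.300×10^-6 m⁴
Effective length L_e = K·L = 1 × 4.46 = 4.460 m
P_cr = π²EI / L_e² = π² × 210×10⁹ × 8.300×10^-6 / 4.460² = 8.648×10^5 N

P_cr ≈ 865 kN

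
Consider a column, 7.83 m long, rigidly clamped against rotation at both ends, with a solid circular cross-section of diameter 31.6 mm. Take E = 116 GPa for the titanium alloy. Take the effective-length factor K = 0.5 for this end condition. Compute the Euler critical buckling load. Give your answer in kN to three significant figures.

I = πd⁴/64 = π×31.6⁴/64 = 4.895×10^4 mm⁴
I = 4.895×10^4 mm⁴ = 4.895×10^-8 m⁴
Effective length L_e = K·L = 0.5 × 7.83 = 3.915 m
P_cr = π²EI / L_e² = π² × 116×10⁹ × 4.895×10^-8 / 3.915² = 3.656×10^3 N

P_cr ≈ 3.66 kN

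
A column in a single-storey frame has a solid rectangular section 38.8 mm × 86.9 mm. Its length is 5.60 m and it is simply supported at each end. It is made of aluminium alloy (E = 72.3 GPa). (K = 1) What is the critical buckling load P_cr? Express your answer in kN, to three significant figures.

Buckling occurs about the weak axis: I_min = h·b³/12 with b = 38.8 mm (the shorter side).
I_min = 86.9×38.8³/12 = 4.230×10^5 mm⁴
I = 4.230×10^5 mm⁴ = 4.230×10^-7 m⁴
Effective length L_e = K·L = 1 × 5.60 = 5.600 m
P_cr = π²EI / L_e² = π² × 72.3×10⁹ × 4.230×10^-7 / 5.600² = 9.625×10^3 N

P_cr ≈ 9.62 kN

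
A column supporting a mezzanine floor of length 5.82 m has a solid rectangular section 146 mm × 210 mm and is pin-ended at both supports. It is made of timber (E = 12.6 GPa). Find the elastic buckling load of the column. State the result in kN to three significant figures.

Buckling occurs about the weak axis: I_min = h·b³/12 with b = 146 mm (the shorter side).
I_min = 210×146³/12 = 5.446×10^7 mm⁴
I = 5.446×10^7 mm⁴ = 5.446×10^-5 m⁴
Effective length L_e = K·L = 1 × 5.82 = 5.820 m
P_cr = π²EI / L_e² = π² × 12.6×10⁹ × 5.446×10^-5 / 5.820² = 1.999×10^5 N

P_cr ≈ 200 kN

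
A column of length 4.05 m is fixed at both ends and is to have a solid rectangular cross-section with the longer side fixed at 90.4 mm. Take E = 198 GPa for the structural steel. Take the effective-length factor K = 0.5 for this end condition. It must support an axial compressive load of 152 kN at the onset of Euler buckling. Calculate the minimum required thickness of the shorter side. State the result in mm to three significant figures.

L_e = K·L = 0.5 × 4.05 = 2.025 m
Required I = P_cr·L_e²/(π²E) = 1.520×10^5 × 2.025² / (π² × 1.98×10^11) = 3.190×10^-7 m⁴
I_req = 3.190×10^5 mm⁴
Rectangle, weak axis: I_min = h·b³/12 with h = 90.4 mm fixed  ⇒  b = (12I/h)^(1/3) = 34.9 mm

b ≈ 34.9 mm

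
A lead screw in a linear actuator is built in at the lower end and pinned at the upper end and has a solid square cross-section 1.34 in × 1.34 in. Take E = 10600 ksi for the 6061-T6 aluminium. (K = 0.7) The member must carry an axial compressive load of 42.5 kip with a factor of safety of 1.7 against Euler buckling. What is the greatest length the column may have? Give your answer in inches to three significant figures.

L_max ≈ 28.2 in

I = a⁴/12 = 1.34⁴/12 = 0.2687 in⁴
Required critical load P_cr = n·P = 1.7 × 42.5 = 72.25 kip = 7.225×10^4 lb
From P_cr = π²EI/(K·L)²:  L = (1/K)·√(π²EI/P_cr) = (1/0.7)·√(π²×1.06×10^7×0.2687/7.225×10^4)
L = 28.2 in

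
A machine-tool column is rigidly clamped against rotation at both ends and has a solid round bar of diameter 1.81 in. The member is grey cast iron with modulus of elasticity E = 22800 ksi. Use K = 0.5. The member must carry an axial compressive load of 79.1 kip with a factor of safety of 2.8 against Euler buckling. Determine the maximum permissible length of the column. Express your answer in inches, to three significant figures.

I = πd⁴/64 = π×1.81⁴/64 = 0.5268 in⁴
Required critical load P_cr = n·P = 2.8 × 79.1 = 221.5 kip = 2.215×10^5 lb
From P_cr = π²EI/(K·L)²:  L = (1/K)·√(π²EI/P_cr) = (1/0.5)·√(π²×2.28×10^7×0.5268/2.215×10^5)
L = 46.3 in

L_max ≈ 46.3 in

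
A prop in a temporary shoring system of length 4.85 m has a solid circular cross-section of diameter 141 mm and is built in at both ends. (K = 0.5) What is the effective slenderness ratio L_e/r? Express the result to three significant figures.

For a solid circle r = d/4 = 141/4 = 35.25 mm
L_e = K·L = 0.5 × 4.85 m = 2.425 m = 2425.0 mm
λ = L_e / r_min = 2425.0 / 35.25 = 68.8

λ ≈ 68.8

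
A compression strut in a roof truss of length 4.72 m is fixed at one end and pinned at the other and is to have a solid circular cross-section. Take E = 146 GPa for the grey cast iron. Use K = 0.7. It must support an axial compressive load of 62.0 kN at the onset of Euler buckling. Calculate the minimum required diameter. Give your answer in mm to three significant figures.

d ≈ 55.6 mm

L_e = K·L = 0.7 × 4.72 = 3.304 m
Required I = P_cr·L_e²/(π²E) = 6.200×10^4 × 3.304² / (π² × 1.46×10^11) = 4.697×10^-7 m⁴
I_req = 4.697×10^5 mm⁴
Solid circle: I = πd⁴/64  ⇒  d = (64I/π)^(1/4) = (64×4.697×10^5/π)^(1/4) = 55.6 mm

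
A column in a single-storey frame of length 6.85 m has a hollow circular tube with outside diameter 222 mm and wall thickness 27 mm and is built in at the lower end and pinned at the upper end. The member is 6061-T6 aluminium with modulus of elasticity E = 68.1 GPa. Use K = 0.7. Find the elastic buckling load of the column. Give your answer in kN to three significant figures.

Inner diameter d_i = 222 − 2×27 = 168.0 mm
I = π(d_o⁴ − d_i⁴)/64 = π(222⁴ − 168.0⁴)/64 = 8.013×10^7 mm⁴
I = 8.013×10^7 mm⁴ = 8.013×10^-5 m⁴
Effective length L_e = K·L = 0.7 × 6.85 = 4.795 m
P_cr = π²EI / L_e² = π² × 68.1×10⁹ × 8.013×10^-5 / 4.795² = 2.342×10^6 N

P_cr ≈ 2340 kN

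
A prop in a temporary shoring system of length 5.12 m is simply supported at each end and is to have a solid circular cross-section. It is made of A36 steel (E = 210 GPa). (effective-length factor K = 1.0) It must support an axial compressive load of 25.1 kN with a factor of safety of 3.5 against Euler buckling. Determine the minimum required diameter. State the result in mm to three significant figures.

d ≈ 69.0 mm

Required P_cr = n·P = 3.5 × 25.1 = 87.85 kN
L_e = K·L = 1 × 5.12 = 5.120 m
Required I = P_cr·L_e²/(π²E) = 8.785×10^4 × 5.120² / (π² × 2.10×10^11) = 1.111×10^-6 m⁴
I_req = 1.111×10^6 mm⁴
Solid circle: I = πd⁴/64  ⇒  d = (64I/π)^(1/4) = (64×1.111×10^6/π)^(1/4) = 69.0 mm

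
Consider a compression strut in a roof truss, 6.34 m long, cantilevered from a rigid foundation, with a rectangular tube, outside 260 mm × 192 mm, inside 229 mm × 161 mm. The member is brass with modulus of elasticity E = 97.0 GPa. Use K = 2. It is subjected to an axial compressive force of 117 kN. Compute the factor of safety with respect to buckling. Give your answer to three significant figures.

Weak-axis I_min = (h_o·b_o³ − h_i·b_i³)/12 with b_o = 192, b_i = 161.0 mm (shorter outer/inner sides).
I_min = (260×192³ − 229.0×161.0³)/12 = 7.371×10^7 mm⁴
I = 7.371×10^7 mm⁴ = 7.371×10^-5 m⁴
Effective length L_e = K·L = 2 × 6.34 = 12.68 m
P_cr = π²EI / L_e² = π² × 97.0×10⁹ × 7.371×10^-5 / 12.68² = 4.389×10^5 N
Factor of safety n = P_cr / P = 438.92 / 117 = 3.75

n ≈ 3.75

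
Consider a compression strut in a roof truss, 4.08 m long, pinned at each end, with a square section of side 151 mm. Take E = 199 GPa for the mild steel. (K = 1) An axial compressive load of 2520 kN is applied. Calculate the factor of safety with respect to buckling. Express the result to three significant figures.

I = a⁴/12 = 151⁴/12 = 4.332×10^7 mm⁴
I = 4.332×10^7 mm⁴ = 4.332×10^-5 m⁴
Effective length L_e = K·L = 1 × 4.08 = 4.080 m
P_cr = π²EI / L_e² = π² × 199×10⁹ × 4.332×10^-5 / 4.080² = 5.112×10^6 N
Factor of safety n = P_cr / P = 5111.6 / 2520 = 2.03

n ≈ 2.03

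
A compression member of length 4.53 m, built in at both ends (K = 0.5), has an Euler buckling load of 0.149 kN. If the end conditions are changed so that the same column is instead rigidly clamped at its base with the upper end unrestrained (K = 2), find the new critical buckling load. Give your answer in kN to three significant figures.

P_cr ≈ 0.00931 kN

P_cr ∝ 1/K², so P_cr,new = P_cr,old × (K_old/K_new)² = 0.149 × (0.5/2)²
= 0.149 × 0.06250 = 0.00931 kN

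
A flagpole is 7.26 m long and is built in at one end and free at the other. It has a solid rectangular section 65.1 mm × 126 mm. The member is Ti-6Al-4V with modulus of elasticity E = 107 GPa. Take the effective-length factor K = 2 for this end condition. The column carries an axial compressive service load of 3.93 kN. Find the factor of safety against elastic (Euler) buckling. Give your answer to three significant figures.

n ≈ 3.69

Buckling occurs about the weak axis: I_min = h·b³/12 with b = 65.1 mm (the shorter side).
I_min = 126×65.1³/12 = 2.897×10^6 mm⁴
I = 2.897×10^6 mm⁴ = 2.897×10^-6 m⁴
Effective length L_e = K·L = 2 × 7.26 = 14.52 m
P_cr = π²EI / L_e² = π² × 107×10⁹ × 2.897×10^-6 / 14.52² = 1.451×10^4 N
Factor of safety n = P_cr / P = 14.511 / 3.93 = 3.69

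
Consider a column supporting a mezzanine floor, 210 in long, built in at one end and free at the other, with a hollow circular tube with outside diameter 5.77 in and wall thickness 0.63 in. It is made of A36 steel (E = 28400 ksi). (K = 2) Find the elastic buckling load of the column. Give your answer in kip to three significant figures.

P_cr ≈ 54.2 kip

Inner diameter d_i = 5.77 − 2×0.63 = 4.510 in
I = π(d_o⁴ − d_i⁴)/64 = π(5.77⁴ − 4.510⁴)/64 = 34.10 in⁴
Effective length L_e = K·L = 2 × 210 = 420.0 in
P_cr = π²EI / L_e² = π² × 28400×10³ × 34.10 / 420.0² = 5.419×10^4 lb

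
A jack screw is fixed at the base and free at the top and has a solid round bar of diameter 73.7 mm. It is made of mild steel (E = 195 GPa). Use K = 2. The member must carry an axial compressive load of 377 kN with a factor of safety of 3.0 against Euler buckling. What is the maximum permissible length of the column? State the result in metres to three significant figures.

I = πd⁴/64 = π×73.7⁴/64 = 1.448×10^6 mm⁴
I = 1.448×10^-6 m⁴
Required critical load P_cr = n·P = 3.0 × 377 = 1131 kN = 1.131×10^6 N
From P_cr = π²EI/(K·L)²:  L = (1/K)·√(π²EI/P_cr) = (1/2)·√(π²×1.95×10^11×1.448×10^-6/1.131×10^6)
L = 0.785 m

L_max ≈ 0.785 m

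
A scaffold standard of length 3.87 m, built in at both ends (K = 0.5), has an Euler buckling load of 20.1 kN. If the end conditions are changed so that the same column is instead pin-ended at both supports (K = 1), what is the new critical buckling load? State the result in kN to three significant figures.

P_cr ≈ 5.03 kN

P_cr ∝ 1/K², so P_cr,new = P_cr,old × (K_old/K_new)² = 20.1 × (0.5/1)²
= 20.1 × 0.2500 = 5.03 kN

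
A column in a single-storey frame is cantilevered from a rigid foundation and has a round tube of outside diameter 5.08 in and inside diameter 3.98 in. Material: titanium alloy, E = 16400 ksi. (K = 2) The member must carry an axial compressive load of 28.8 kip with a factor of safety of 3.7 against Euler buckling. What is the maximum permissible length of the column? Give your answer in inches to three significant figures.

d_o = 5.08 in, d_i = 3.98 in
I = π(d_o⁴ − d_i⁴)/64 = π(5.08⁴ − 3.980⁴)/64 = 20.37 in⁴
Required critical load P_cr = n·P = 3.7 × 28.8 = 106.6 kip = 1.066×10^5 lb
From P_cr = π²EI/(K·L)²:  L = (1/K)·√(π²EI/P_cr) = (1/2)·√(π²×1.64×10^7×20.37/1.066×10^5)
L = 88.0 in

L_max ≈ 88.0 in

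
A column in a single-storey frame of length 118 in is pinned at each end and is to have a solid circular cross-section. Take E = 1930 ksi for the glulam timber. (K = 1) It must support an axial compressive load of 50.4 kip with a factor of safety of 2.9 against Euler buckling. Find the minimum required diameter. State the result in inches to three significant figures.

d ≈ 6.83 in

Required P_cr = n·P = 2.9 × 50.4 = 146.2 kip
L_e = K·L = 1 × 118 = 118.0 in
Required I = P_cr·L_e²/(π²E) = 1.462×10^5 × 118.0² / (π² × 1.93×10^6) = 106.8 in⁴
Solid circle: I = πd⁴/64  ⇒  d = (64I/π)^(1/4) = (64×106.8/π)^(1/4) = 6.83 in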